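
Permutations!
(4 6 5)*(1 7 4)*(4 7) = (7)(1 4 6 5) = [0, 4, 2, 3, 6, 1, 5, 7]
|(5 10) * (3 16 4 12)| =|(3 16 4 12)(5 10)| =4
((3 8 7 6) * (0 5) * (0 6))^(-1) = (0 7 8 3 6 5)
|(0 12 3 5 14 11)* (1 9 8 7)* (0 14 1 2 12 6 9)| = 10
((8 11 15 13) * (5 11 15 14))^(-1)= ((5 11 14)(8 15 13))^(-1)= (5 14 11)(8 13 15)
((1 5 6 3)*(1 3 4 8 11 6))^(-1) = ((1 5)(4 8 11 6))^(-1) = (1 5)(4 6 11 8)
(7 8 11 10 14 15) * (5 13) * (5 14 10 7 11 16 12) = (5 13 14 15 11 7 8 16 12) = [0, 1, 2, 3, 4, 13, 6, 8, 16, 9, 10, 7, 5, 14, 15, 11, 12]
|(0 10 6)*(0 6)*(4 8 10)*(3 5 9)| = 12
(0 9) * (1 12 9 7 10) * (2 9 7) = (0 2 9)(1 12 7 10) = [2, 12, 9, 3, 4, 5, 6, 10, 8, 0, 1, 11, 7]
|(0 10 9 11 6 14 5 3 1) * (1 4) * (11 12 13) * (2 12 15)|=|(0 10 9 15 2 12 13 11 6 14 5 3 4 1)|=14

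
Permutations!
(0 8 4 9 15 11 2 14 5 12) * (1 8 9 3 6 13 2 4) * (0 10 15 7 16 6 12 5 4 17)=(0 9 7 16 6 13 2 14 4 3 12 10 15 11 17)(1 8)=[9, 8, 14, 12, 3, 5, 13, 16, 1, 7, 15, 17, 10, 2, 4, 11, 6, 0]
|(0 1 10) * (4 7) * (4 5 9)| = 12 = |(0 1 10)(4 7 5 9)|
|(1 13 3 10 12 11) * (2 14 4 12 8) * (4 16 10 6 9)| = 40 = |(1 13 3 6 9 4 12 11)(2 14 16 10 8)|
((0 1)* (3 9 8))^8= (3 8 9)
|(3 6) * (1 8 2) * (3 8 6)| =|(1 6 8 2)| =4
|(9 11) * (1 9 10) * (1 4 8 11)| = 4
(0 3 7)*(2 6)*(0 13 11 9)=(0 3 7 13 11 9)(2 6)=[3, 1, 6, 7, 4, 5, 2, 13, 8, 0, 10, 9, 12, 11]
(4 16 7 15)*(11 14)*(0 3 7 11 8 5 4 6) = (0 3 7 15 6)(4 16 11 14 8 5) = [3, 1, 2, 7, 16, 4, 0, 15, 5, 9, 10, 14, 12, 13, 8, 6, 11]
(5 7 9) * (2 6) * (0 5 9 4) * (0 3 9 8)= (0 5 7 4 3 9 8)(2 6)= [5, 1, 6, 9, 3, 7, 2, 4, 0, 8]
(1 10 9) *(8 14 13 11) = (1 10 9)(8 14 13 11) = [0, 10, 2, 3, 4, 5, 6, 7, 14, 1, 9, 8, 12, 11, 13]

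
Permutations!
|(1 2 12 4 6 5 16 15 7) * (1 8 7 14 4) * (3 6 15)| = 12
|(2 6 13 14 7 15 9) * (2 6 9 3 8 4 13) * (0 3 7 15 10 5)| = 30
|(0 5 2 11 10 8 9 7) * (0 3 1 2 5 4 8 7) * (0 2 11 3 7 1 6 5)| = |(0 4 8 9 2 3 6 5)(1 11 10)| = 24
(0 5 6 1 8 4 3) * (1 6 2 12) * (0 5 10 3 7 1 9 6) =[10, 8, 12, 5, 7, 2, 0, 1, 4, 6, 3, 11, 9] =(0 10 3 5 2 12 9 6)(1 8 4 7)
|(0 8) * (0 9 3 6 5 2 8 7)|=6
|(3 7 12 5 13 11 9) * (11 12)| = |(3 7 11 9)(5 13 12)| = 12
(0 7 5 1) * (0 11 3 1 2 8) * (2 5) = [7, 11, 8, 1, 4, 5, 6, 2, 0, 9, 10, 3] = (0 7 2 8)(1 11 3)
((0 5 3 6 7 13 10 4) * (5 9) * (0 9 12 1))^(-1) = ((0 12 1)(3 6 7 13 10 4 9 5))^(-1) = (0 1 12)(3 5 9 4 10 13 7 6)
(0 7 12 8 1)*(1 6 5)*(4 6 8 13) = [7, 0, 2, 3, 6, 1, 5, 12, 8, 9, 10, 11, 13, 4] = (0 7 12 13 4 6 5 1)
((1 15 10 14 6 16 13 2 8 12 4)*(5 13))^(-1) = (1 4 12 8 2 13 5 16 6 14 10 15)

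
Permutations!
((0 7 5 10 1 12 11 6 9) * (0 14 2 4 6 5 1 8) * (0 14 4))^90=(14)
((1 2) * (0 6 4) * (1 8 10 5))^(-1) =((0 6 4)(1 2 8 10 5))^(-1) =(0 4 6)(1 5 10 8 2)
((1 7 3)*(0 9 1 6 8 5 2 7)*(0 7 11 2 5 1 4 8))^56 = ((0 9 4 8 1 7 3 6)(2 11))^56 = (11)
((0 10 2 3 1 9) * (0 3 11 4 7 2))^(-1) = (0 10)(1 3 9)(2 7 4 11)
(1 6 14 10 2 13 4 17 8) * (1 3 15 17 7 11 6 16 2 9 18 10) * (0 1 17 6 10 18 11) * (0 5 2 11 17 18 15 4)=(0 1 16 11 10 9 17 8 3 4 7 5 2 13)(6 14 18 15)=[1, 16, 13, 4, 7, 2, 14, 5, 3, 17, 9, 10, 12, 0, 18, 6, 11, 8, 15]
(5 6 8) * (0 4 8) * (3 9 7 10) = (0 4 8 5 6)(3 9 7 10) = [4, 1, 2, 9, 8, 6, 0, 10, 5, 7, 3]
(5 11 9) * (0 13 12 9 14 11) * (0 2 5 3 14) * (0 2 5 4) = [13, 1, 4, 14, 0, 5, 6, 7, 8, 3, 10, 2, 9, 12, 11] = (0 13 12 9 3 14 11 2 4)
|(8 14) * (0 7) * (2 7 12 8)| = 6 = |(0 12 8 14 2 7)|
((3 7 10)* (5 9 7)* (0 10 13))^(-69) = ((0 10 3 5 9 7 13))^(-69) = (0 10 3 5 9 7 13)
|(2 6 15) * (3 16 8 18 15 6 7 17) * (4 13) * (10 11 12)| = 24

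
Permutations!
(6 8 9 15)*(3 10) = [0, 1, 2, 10, 4, 5, 8, 7, 9, 15, 3, 11, 12, 13, 14, 6] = (3 10)(6 8 9 15)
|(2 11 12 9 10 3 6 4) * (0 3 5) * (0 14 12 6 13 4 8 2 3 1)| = 60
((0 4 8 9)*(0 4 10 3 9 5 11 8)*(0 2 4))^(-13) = ((0 10 3 9)(2 4)(5 11 8))^(-13) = (0 9 3 10)(2 4)(5 8 11)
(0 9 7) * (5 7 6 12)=(0 9 6 12 5 7)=[9, 1, 2, 3, 4, 7, 12, 0, 8, 6, 10, 11, 5]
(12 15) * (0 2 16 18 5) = [2, 1, 16, 3, 4, 0, 6, 7, 8, 9, 10, 11, 15, 13, 14, 12, 18, 17, 5] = (0 2 16 18 5)(12 15)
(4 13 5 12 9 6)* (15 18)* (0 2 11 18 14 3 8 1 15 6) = [2, 15, 11, 8, 13, 12, 4, 7, 1, 0, 10, 18, 9, 5, 3, 14, 16, 17, 6] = (0 2 11 18 6 4 13 5 12 9)(1 15 14 3 8)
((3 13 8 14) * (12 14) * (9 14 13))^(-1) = (3 14 9)(8 13 12)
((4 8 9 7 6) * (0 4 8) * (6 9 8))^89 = ((0 4)(7 9))^89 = (0 4)(7 9)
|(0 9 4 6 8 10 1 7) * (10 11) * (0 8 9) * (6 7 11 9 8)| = 15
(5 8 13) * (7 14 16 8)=(5 7 14 16 8 13)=[0, 1, 2, 3, 4, 7, 6, 14, 13, 9, 10, 11, 12, 5, 16, 15, 8]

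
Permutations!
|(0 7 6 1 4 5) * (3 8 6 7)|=7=|(0 3 8 6 1 4 5)|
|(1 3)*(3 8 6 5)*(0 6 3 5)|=|(0 6)(1 8 3)|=6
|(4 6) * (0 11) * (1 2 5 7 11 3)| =14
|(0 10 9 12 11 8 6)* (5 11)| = |(0 10 9 12 5 11 8 6)| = 8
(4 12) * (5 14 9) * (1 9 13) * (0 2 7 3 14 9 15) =(0 2 7 3 14 13 1 15)(4 12)(5 9) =[2, 15, 7, 14, 12, 9, 6, 3, 8, 5, 10, 11, 4, 1, 13, 0]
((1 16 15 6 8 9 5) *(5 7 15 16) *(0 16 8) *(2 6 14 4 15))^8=(0 16 8 9 7 2 6)(4 14 15)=((0 16 8 9 7 2 6)(1 5)(4 15 14))^8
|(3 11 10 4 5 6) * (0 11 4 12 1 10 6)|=|(0 11 6 3 4 5)(1 10 12)|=6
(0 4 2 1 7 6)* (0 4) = [0, 7, 1, 3, 2, 5, 4, 6] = (1 7 6 4 2)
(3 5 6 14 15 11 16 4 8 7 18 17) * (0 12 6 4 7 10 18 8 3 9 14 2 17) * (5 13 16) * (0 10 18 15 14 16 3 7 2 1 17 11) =(0 12 6 1 17 9 16 2 11 5 4 7 8 18 10 15)(3 13) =[12, 17, 11, 13, 7, 4, 1, 8, 18, 16, 15, 5, 6, 3, 14, 0, 2, 9, 10]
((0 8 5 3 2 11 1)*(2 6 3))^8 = (0 5 11)(1 8 2)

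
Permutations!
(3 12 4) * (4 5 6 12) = (3 4)(5 6 12) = [0, 1, 2, 4, 3, 6, 12, 7, 8, 9, 10, 11, 5]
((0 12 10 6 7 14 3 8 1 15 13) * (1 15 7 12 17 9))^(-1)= ((0 17 9 1 7 14 3 8 15 13)(6 12 10))^(-1)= (0 13 15 8 3 14 7 1 9 17)(6 10 12)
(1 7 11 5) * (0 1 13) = (0 1 7 11 5 13) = [1, 7, 2, 3, 4, 13, 6, 11, 8, 9, 10, 5, 12, 0]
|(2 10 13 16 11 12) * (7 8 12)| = |(2 10 13 16 11 7 8 12)| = 8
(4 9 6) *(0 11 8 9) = [11, 1, 2, 3, 0, 5, 4, 7, 9, 6, 10, 8] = (0 11 8 9 6 4)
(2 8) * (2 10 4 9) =[0, 1, 8, 3, 9, 5, 6, 7, 10, 2, 4] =(2 8 10 4 9)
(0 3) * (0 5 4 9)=(0 3 5 4 9)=[3, 1, 2, 5, 9, 4, 6, 7, 8, 0]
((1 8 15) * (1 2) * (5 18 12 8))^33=(1 15 12 5 2 8 18)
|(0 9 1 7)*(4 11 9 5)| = 7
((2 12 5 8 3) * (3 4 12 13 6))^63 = (2 3 6 13)(4 8 5 12)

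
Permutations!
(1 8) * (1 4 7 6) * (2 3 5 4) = (1 8 2 3 5 4 7 6) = [0, 8, 3, 5, 7, 4, 1, 6, 2]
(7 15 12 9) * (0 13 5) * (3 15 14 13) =[3, 1, 2, 15, 4, 0, 6, 14, 8, 7, 10, 11, 9, 5, 13, 12] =(0 3 15 12 9 7 14 13 5)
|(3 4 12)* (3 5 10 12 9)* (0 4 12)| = 7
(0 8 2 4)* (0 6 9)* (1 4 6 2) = [8, 4, 6, 3, 2, 5, 9, 7, 1, 0] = (0 8 1 4 2 6 9)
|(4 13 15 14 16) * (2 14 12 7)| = 8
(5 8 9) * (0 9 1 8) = (0 9 5)(1 8) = [9, 8, 2, 3, 4, 0, 6, 7, 1, 5]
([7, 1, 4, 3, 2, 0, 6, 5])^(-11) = (0 7 5)(2 4)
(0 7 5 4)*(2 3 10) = (0 7 5 4)(2 3 10) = [7, 1, 3, 10, 0, 4, 6, 5, 8, 9, 2]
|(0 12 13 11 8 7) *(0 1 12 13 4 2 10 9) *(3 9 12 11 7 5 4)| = 13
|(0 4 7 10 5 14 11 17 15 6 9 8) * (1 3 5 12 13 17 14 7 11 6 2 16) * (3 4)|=|(0 3 5 7 10 12 13 17 15 2 16 1 4 11 14 6 9 8)|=18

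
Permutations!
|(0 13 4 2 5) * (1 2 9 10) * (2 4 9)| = |(0 13 9 10 1 4 2 5)| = 8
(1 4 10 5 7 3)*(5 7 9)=[0, 4, 2, 1, 10, 9, 6, 3, 8, 5, 7]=(1 4 10 7 3)(5 9)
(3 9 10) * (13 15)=(3 9 10)(13 15)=[0, 1, 2, 9, 4, 5, 6, 7, 8, 10, 3, 11, 12, 15, 14, 13]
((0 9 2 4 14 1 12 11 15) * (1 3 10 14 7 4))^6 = ((0 9 2 1 12 11 15)(3 10 14)(4 7))^6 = (0 15 11 12 1 2 9)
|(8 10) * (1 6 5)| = |(1 6 5)(8 10)| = 6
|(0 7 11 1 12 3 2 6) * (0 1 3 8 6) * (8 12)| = 15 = |(12)(0 7 11 3 2)(1 8 6)|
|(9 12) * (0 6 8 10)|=4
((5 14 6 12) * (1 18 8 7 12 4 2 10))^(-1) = (1 10 2 4 6 14 5 12 7 8 18)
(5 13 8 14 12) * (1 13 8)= (1 13)(5 8 14 12)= [0, 13, 2, 3, 4, 8, 6, 7, 14, 9, 10, 11, 5, 1, 12]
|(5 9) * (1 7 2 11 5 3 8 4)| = |(1 7 2 11 5 9 3 8 4)| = 9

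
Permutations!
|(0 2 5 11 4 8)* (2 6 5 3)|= |(0 6 5 11 4 8)(2 3)|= 6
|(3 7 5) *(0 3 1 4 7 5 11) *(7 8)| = |(0 3 5 1 4 8 7 11)| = 8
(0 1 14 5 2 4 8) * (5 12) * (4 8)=(0 1 14 12 5 2 8)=[1, 14, 8, 3, 4, 2, 6, 7, 0, 9, 10, 11, 5, 13, 12]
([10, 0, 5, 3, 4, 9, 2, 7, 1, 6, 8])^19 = (0 1 8 10)(2 6 9 5)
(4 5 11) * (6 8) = (4 5 11)(6 8) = [0, 1, 2, 3, 5, 11, 8, 7, 6, 9, 10, 4]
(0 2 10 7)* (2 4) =(0 4 2 10 7) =[4, 1, 10, 3, 2, 5, 6, 0, 8, 9, 7]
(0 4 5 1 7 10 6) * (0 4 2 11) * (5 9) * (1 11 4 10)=(0 2 4 9 5 11)(1 7)(6 10)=[2, 7, 4, 3, 9, 11, 10, 1, 8, 5, 6, 0]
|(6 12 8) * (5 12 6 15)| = |(5 12 8 15)| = 4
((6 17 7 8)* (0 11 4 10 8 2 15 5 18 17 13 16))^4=(0 8)(2 17 5)(4 13)(6 11)(7 18 15)(10 16)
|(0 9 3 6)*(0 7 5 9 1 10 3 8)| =9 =|(0 1 10 3 6 7 5 9 8)|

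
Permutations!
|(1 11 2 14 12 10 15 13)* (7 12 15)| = 6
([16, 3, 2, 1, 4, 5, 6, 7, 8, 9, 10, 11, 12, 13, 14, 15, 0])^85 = [16, 3, 2, 1, 4, 5, 6, 7, 8, 9, 10, 11, 12, 13, 14, 15, 0]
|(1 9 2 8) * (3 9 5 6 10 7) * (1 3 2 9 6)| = 6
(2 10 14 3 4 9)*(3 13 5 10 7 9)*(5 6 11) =(2 7 9)(3 4)(5 10 14 13 6 11) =[0, 1, 7, 4, 3, 10, 11, 9, 8, 2, 14, 5, 12, 6, 13]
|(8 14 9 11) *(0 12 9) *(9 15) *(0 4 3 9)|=6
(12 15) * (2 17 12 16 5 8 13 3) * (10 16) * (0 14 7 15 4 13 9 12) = (0 14 7 15 10 16 5 8 9 12 4 13 3 2 17) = [14, 1, 17, 2, 13, 8, 6, 15, 9, 12, 16, 11, 4, 3, 7, 10, 5, 0]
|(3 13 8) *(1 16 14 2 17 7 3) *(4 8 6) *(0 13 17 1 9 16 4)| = 21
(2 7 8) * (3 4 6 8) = [0, 1, 7, 4, 6, 5, 8, 3, 2] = (2 7 3 4 6 8)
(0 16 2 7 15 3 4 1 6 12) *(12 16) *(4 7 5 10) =(0 12)(1 6 16 2 5 10 4)(3 7 15) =[12, 6, 5, 7, 1, 10, 16, 15, 8, 9, 4, 11, 0, 13, 14, 3, 2]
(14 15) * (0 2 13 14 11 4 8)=(0 2 13 14 15 11 4 8)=[2, 1, 13, 3, 8, 5, 6, 7, 0, 9, 10, 4, 12, 14, 15, 11]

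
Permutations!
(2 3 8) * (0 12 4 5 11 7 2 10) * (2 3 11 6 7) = (0 12 4 5 6 7 3 8 10)(2 11) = [12, 1, 11, 8, 5, 6, 7, 3, 10, 9, 0, 2, 4]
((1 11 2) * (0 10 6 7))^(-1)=(0 7 6 10)(1 2 11)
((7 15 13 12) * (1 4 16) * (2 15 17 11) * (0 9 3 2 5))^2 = ((0 9 3 2 15 13 12 7 17 11 5)(1 4 16))^2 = (0 3 15 12 17 5 9 2 13 7 11)(1 16 4)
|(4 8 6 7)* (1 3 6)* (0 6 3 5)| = |(0 6 7 4 8 1 5)| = 7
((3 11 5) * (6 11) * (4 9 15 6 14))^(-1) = (3 5 11 6 15 9 4 14)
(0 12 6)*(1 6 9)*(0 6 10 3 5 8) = (0 12 9 1 10 3 5 8) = [12, 10, 2, 5, 4, 8, 6, 7, 0, 1, 3, 11, 9]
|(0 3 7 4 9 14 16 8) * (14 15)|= |(0 3 7 4 9 15 14 16 8)|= 9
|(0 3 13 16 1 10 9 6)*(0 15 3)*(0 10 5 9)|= |(0 10)(1 5 9 6 15 3 13 16)|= 8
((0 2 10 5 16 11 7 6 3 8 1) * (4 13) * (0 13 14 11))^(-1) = (0 16 5 10 2)(1 8 3 6 7 11 14 4 13)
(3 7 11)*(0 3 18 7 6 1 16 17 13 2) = [3, 16, 0, 6, 4, 5, 1, 11, 8, 9, 10, 18, 12, 2, 14, 15, 17, 13, 7] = (0 3 6 1 16 17 13 2)(7 11 18)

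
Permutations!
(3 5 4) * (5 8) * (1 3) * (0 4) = (0 4 1 3 8 5) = [4, 3, 2, 8, 1, 0, 6, 7, 5]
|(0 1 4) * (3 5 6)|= 3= |(0 1 4)(3 5 6)|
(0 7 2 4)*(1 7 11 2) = (0 11 2 4)(1 7) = [11, 7, 4, 3, 0, 5, 6, 1, 8, 9, 10, 2]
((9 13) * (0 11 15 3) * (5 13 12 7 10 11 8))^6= (0 7 8 10 5 11 13 15 9 3 12)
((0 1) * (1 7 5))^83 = (0 1 5 7) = ((0 7 5 1))^83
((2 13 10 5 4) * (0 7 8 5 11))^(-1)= ((0 7 8 5 4 2 13 10 11))^(-1)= (0 11 10 13 2 4 5 8 7)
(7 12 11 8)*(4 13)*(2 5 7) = (2 5 7 12 11 8)(4 13) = [0, 1, 5, 3, 13, 7, 6, 12, 2, 9, 10, 8, 11, 4]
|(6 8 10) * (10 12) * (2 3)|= 4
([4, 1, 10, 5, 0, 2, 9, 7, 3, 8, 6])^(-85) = (0 4)(2 5 3 8 9 6 10)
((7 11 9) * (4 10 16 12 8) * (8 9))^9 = (4 10 16 12 9 7 11 8) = ((4 10 16 12 9 7 11 8))^9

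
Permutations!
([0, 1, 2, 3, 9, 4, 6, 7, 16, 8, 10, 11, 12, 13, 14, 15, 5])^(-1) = [0, 1, 2, 3, 5, 16, 6, 7, 9, 4, 10, 11, 12, 13, 14, 15, 8]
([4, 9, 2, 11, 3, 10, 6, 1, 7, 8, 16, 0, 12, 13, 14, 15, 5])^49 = (0 4 3 11)(1 9 8 7)(5 10 16)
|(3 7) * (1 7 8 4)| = 5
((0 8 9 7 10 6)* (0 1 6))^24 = (0 10 7 9 8)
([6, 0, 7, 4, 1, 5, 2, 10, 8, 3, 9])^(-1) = [1, 4, 6, 9, 3, 5, 0, 2, 8, 10, 7]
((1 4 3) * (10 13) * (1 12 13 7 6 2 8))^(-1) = (1 8 2 6 7 10 13 12 3 4)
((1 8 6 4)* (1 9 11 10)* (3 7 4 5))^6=(1 4 6 11 3)(5 10 7 8 9)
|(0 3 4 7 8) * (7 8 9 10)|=12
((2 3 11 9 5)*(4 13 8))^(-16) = (2 5 9 11 3)(4 8 13)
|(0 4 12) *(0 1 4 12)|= |(0 12 1 4)|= 4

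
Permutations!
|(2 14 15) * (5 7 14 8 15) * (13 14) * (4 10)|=|(2 8 15)(4 10)(5 7 13 14)|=12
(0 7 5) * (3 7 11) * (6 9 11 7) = [7, 1, 2, 6, 4, 0, 9, 5, 8, 11, 10, 3] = (0 7 5)(3 6 9 11)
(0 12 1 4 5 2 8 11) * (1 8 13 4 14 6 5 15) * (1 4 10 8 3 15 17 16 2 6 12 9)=(0 9 1 14 12 3 15 4 17 16 2 13 10 8 11)(5 6)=[9, 14, 13, 15, 17, 6, 5, 7, 11, 1, 8, 0, 3, 10, 12, 4, 2, 16]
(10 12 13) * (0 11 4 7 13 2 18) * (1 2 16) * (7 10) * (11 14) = [14, 2, 18, 3, 10, 5, 6, 13, 8, 9, 12, 4, 16, 7, 11, 15, 1, 17, 0] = (0 14 11 4 10 12 16 1 2 18)(7 13)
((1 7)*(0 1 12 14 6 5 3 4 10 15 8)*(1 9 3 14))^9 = (0 3 10 8 9 4 15)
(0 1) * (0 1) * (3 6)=(3 6)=[0, 1, 2, 6, 4, 5, 3]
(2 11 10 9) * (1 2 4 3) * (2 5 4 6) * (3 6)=(1 5 4 6 2 11 10 9 3)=[0, 5, 11, 1, 6, 4, 2, 7, 8, 3, 9, 10]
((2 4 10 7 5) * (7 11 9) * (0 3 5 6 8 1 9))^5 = ((0 3 5 2 4 10 11)(1 9 7 6 8))^5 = (0 10 2 3 11 4 5)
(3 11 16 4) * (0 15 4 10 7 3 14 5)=[15, 1, 2, 11, 14, 0, 6, 3, 8, 9, 7, 16, 12, 13, 5, 4, 10]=(0 15 4 14 5)(3 11 16 10 7)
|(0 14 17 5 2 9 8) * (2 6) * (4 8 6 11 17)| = |(0 14 4 8)(2 9 6)(5 11 17)| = 12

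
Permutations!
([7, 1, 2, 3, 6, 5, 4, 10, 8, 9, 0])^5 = [10, 1, 2, 3, 6, 5, 4, 0, 8, 9, 7]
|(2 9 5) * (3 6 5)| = 5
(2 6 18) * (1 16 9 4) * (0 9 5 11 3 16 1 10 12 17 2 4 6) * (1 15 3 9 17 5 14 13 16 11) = [17, 15, 0, 11, 10, 1, 18, 7, 8, 6, 12, 9, 5, 16, 13, 3, 14, 2, 4] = (0 17 2)(1 15 3 11 9 6 18 4 10 12 5)(13 16 14)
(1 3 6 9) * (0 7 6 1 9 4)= (9)(0 7 6 4)(1 3)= [7, 3, 2, 1, 0, 5, 4, 6, 8, 9]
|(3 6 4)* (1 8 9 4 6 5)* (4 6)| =|(1 8 9 6 4 3 5)| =7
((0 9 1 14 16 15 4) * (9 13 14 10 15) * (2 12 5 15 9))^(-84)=(0 5 16)(2 13 15)(4 12 14)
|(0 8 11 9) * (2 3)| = 4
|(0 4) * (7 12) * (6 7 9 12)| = |(0 4)(6 7)(9 12)| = 2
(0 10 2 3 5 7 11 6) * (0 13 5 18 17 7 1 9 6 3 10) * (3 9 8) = (1 8 3 18 17 7 11 9 6 13 5)(2 10) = [0, 8, 10, 18, 4, 1, 13, 11, 3, 6, 2, 9, 12, 5, 14, 15, 16, 7, 17]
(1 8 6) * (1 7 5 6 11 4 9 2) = (1 8 11 4 9 2)(5 6 7) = [0, 8, 1, 3, 9, 6, 7, 5, 11, 2, 10, 4]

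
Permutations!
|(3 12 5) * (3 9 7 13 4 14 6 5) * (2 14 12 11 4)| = |(2 14 6 5 9 7 13)(3 11 4 12)| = 28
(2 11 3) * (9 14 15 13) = (2 11 3)(9 14 15 13) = [0, 1, 11, 2, 4, 5, 6, 7, 8, 14, 10, 3, 12, 9, 15, 13]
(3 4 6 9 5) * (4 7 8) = (3 7 8 4 6 9 5) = [0, 1, 2, 7, 6, 3, 9, 8, 4, 5]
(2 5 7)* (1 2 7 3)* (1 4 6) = (7)(1 2 5 3 4 6) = [0, 2, 5, 4, 6, 3, 1, 7]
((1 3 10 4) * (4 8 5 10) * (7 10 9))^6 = (5 9 7 10 8)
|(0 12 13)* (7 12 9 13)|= |(0 9 13)(7 12)|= 6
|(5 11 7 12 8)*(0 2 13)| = 15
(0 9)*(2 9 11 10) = (0 11 10 2 9) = [11, 1, 9, 3, 4, 5, 6, 7, 8, 0, 2, 10]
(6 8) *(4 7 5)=[0, 1, 2, 3, 7, 4, 8, 5, 6]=(4 7 5)(6 8)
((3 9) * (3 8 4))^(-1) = ((3 9 8 4))^(-1) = (3 4 8 9)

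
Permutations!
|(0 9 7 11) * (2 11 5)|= 6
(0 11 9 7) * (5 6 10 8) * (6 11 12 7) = (0 12 7)(5 11 9 6 10 8) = [12, 1, 2, 3, 4, 11, 10, 0, 5, 6, 8, 9, 7]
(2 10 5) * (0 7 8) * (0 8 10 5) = (0 7 10)(2 5) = [7, 1, 5, 3, 4, 2, 6, 10, 8, 9, 0]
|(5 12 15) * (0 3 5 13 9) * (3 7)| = 8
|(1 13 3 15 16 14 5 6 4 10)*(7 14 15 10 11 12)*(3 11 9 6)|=18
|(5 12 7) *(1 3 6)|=3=|(1 3 6)(5 12 7)|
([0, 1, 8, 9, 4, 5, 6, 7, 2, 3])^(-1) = [0, 1, 8, 9, 4, 5, 6, 7, 2, 3]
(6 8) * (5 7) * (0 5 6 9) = (0 5 7 6 8 9) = [5, 1, 2, 3, 4, 7, 8, 6, 9, 0]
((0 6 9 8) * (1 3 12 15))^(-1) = (0 8 9 6)(1 15 12 3)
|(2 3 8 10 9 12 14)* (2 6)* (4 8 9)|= |(2 3 9 12 14 6)(4 8 10)|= 6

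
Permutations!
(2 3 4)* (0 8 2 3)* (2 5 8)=(0 2)(3 4)(5 8)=[2, 1, 0, 4, 3, 8, 6, 7, 5]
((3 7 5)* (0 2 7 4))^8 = (0 7 3)(2 5 4)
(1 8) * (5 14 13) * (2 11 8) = (1 2 11 8)(5 14 13) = [0, 2, 11, 3, 4, 14, 6, 7, 1, 9, 10, 8, 12, 5, 13]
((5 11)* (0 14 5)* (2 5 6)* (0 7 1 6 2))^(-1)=((0 14 2 5 11 7 1 6))^(-1)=(0 6 1 7 11 5 2 14)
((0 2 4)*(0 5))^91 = (0 5 4 2)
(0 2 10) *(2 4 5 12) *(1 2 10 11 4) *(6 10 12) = (12)(0 1 2 11 4 5 6 10) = [1, 2, 11, 3, 5, 6, 10, 7, 8, 9, 0, 4, 12]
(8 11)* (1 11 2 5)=(1 11 8 2 5)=[0, 11, 5, 3, 4, 1, 6, 7, 2, 9, 10, 8]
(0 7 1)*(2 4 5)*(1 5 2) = (0 7 5 1)(2 4) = [7, 0, 4, 3, 2, 1, 6, 5]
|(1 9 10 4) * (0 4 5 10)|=|(0 4 1 9)(5 10)|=4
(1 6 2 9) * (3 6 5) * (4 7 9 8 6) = (1 5 3 4 7 9)(2 8 6) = [0, 5, 8, 4, 7, 3, 2, 9, 6, 1]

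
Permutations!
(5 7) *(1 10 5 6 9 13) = [0, 10, 2, 3, 4, 7, 9, 6, 8, 13, 5, 11, 12, 1] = (1 10 5 7 6 9 13)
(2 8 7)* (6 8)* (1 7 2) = (1 7)(2 6 8) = [0, 7, 6, 3, 4, 5, 8, 1, 2]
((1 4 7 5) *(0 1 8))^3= ((0 1 4 7 5 8))^3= (0 7)(1 5)(4 8)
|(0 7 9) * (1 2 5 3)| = |(0 7 9)(1 2 5 3)| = 12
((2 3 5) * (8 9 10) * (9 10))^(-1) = ((2 3 5)(8 10))^(-1) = (2 5 3)(8 10)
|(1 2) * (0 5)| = |(0 5)(1 2)| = 2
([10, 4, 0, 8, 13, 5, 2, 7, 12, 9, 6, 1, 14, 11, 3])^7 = (0 2 6 10)(1 11 13 4)(3 14 12 8)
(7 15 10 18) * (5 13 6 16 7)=(5 13 6 16 7 15 10 18)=[0, 1, 2, 3, 4, 13, 16, 15, 8, 9, 18, 11, 12, 6, 14, 10, 7, 17, 5]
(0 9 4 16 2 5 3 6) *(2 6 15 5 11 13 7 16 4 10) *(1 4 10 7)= [9, 4, 11, 15, 10, 3, 0, 16, 8, 7, 2, 13, 12, 1, 14, 5, 6]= (0 9 7 16 6)(1 4 10 2 11 13)(3 15 5)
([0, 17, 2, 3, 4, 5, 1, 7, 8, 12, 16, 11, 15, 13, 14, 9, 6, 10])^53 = (1 16 17 6 10)(9 15 12)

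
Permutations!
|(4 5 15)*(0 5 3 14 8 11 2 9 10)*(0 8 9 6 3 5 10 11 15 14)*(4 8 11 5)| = |(0 10 11 2 6 3)(5 14 9)(8 15)| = 6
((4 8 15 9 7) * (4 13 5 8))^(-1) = (5 13 7 9 15 8)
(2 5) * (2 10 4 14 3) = (2 5 10 4 14 3) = [0, 1, 5, 2, 14, 10, 6, 7, 8, 9, 4, 11, 12, 13, 3]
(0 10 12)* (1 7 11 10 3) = (0 3 1 7 11 10 12) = [3, 7, 2, 1, 4, 5, 6, 11, 8, 9, 12, 10, 0]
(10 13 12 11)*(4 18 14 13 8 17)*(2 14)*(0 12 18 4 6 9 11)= (0 12)(2 14 13 18)(6 9 11 10 8 17)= [12, 1, 14, 3, 4, 5, 9, 7, 17, 11, 8, 10, 0, 18, 13, 15, 16, 6, 2]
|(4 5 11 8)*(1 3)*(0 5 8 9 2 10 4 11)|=|(0 5)(1 3)(2 10 4 8 11 9)|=6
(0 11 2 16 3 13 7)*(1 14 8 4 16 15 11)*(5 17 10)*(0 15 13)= [1, 14, 13, 0, 16, 17, 6, 15, 4, 9, 5, 2, 12, 7, 8, 11, 3, 10]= (0 1 14 8 4 16 3)(2 13 7 15 11)(5 17 10)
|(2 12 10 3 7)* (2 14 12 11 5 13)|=20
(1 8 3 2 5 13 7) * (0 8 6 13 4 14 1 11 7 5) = [8, 6, 0, 2, 14, 4, 13, 11, 3, 9, 10, 7, 12, 5, 1] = (0 8 3 2)(1 6 13 5 4 14)(7 11)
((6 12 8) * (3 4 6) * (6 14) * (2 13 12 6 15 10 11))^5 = (2 4)(3 11)(8 10)(12 15)(13 14)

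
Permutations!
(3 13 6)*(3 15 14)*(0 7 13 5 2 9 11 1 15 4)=[7, 15, 9, 5, 0, 2, 4, 13, 8, 11, 10, 1, 12, 6, 3, 14]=(0 7 13 6 4)(1 15 14 3 5 2 9 11)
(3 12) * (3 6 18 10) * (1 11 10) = (1 11 10 3 12 6 18) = [0, 11, 2, 12, 4, 5, 18, 7, 8, 9, 3, 10, 6, 13, 14, 15, 16, 17, 1]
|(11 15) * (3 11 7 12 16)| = |(3 11 15 7 12 16)| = 6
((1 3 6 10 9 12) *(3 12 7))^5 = (1 12)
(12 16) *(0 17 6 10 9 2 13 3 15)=(0 17 6 10 9 2 13 3 15)(12 16)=[17, 1, 13, 15, 4, 5, 10, 7, 8, 2, 9, 11, 16, 3, 14, 0, 12, 6]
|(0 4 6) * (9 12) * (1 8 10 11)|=|(0 4 6)(1 8 10 11)(9 12)|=12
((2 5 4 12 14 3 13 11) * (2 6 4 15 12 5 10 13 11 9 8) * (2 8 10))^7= (3 14 12 15 5 4 6 11)(9 10 13)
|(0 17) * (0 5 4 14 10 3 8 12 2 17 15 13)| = 9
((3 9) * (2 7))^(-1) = (2 7)(3 9)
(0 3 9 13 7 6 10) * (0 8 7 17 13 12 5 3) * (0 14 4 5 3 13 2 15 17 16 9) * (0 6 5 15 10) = [14, 1, 10, 6, 15, 13, 0, 5, 7, 12, 8, 11, 3, 16, 4, 17, 9, 2] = (0 14 4 15 17 2 10 8 7 5 13 16 9 12 3 6)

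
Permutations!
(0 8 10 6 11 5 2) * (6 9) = (0 8 10 9 6 11 5 2) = [8, 1, 0, 3, 4, 2, 11, 7, 10, 6, 9, 5]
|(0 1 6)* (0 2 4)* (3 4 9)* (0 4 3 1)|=4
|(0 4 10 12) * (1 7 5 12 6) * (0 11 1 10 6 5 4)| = 8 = |(1 7 4 6 10 5 12 11)|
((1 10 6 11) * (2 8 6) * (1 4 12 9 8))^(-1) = (1 2 10)(4 11 6 8 9 12)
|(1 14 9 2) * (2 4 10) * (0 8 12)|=|(0 8 12)(1 14 9 4 10 2)|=6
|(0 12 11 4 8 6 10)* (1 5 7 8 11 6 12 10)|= 6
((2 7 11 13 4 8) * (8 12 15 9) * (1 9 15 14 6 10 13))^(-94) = ((15)(1 9 8 2 7 11)(4 12 14 6 10 13))^(-94) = (15)(1 8 7)(2 11 9)(4 14 10)(6 13 12)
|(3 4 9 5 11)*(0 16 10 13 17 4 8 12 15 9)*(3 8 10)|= 42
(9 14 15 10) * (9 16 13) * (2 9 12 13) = [0, 1, 9, 3, 4, 5, 6, 7, 8, 14, 16, 11, 13, 12, 15, 10, 2] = (2 9 14 15 10 16)(12 13)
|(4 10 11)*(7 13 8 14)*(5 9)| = 12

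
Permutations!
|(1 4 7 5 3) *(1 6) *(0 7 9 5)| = 6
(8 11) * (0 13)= (0 13)(8 11)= [13, 1, 2, 3, 4, 5, 6, 7, 11, 9, 10, 8, 12, 0]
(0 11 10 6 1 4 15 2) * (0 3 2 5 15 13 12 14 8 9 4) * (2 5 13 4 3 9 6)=(0 11 10 2 9 3 5 15 13 12 14 8 6 1)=[11, 0, 9, 5, 4, 15, 1, 7, 6, 3, 2, 10, 14, 12, 8, 13]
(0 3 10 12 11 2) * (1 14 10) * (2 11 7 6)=(0 3 1 14 10 12 7 6 2)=[3, 14, 0, 1, 4, 5, 2, 6, 8, 9, 12, 11, 7, 13, 10]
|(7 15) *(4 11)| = 2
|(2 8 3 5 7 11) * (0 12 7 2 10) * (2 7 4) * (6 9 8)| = 12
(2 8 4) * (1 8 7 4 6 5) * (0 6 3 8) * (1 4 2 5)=(0 6 1)(2 7)(3 8)(4 5)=[6, 0, 7, 8, 5, 4, 1, 2, 3]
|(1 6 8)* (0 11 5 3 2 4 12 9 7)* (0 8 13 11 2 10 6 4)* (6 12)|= 12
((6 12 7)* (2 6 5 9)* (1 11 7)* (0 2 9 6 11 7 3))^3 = (0 3 11 2)(1 6 7 12 5)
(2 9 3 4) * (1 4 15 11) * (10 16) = (1 4 2 9 3 15 11)(10 16) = [0, 4, 9, 15, 2, 5, 6, 7, 8, 3, 16, 1, 12, 13, 14, 11, 10]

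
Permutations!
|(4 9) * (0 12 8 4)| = 5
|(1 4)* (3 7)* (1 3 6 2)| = |(1 4 3 7 6 2)| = 6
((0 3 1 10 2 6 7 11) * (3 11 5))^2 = ((0 11)(1 10 2 6 7 5 3))^2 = (11)(1 2 7 3 10 6 5)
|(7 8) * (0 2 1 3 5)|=10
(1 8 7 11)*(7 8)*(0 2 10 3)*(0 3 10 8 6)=(0 2 8 6)(1 7 11)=[2, 7, 8, 3, 4, 5, 0, 11, 6, 9, 10, 1]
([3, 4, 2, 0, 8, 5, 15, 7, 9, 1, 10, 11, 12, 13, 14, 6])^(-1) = (0 3)(1 9 8 4)(6 15)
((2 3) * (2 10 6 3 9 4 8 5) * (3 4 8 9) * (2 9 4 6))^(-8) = ((2 3 10)(5 9 8))^(-8) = (2 3 10)(5 9 8)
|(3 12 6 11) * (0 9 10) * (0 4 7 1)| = |(0 9 10 4 7 1)(3 12 6 11)| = 12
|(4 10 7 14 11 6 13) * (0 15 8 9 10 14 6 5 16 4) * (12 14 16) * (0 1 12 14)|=30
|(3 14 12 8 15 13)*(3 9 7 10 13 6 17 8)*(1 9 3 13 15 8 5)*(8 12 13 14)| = 40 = |(1 9 7 10 15 6 17 5)(3 8 12 14 13)|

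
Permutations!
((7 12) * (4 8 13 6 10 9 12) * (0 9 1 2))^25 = (0 7 13 1 9 4 6 2 12 8 10)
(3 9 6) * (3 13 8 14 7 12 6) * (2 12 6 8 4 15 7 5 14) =(2 12 8)(3 9)(4 15 7 6 13)(5 14) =[0, 1, 12, 9, 15, 14, 13, 6, 2, 3, 10, 11, 8, 4, 5, 7]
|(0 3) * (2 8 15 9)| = |(0 3)(2 8 15 9)| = 4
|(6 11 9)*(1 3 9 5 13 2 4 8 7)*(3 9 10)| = 10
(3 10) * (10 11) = (3 11 10) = [0, 1, 2, 11, 4, 5, 6, 7, 8, 9, 3, 10]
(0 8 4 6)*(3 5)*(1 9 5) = (0 8 4 6)(1 9 5 3) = [8, 9, 2, 1, 6, 3, 0, 7, 4, 5]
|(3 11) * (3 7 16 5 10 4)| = 7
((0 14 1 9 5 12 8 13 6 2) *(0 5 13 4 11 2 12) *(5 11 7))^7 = ((0 14 1 9 13 6 12 8 4 7 5)(2 11))^7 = (0 8 9 5 12 1 7 6 14 4 13)(2 11)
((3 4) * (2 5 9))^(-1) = (2 9 5)(3 4)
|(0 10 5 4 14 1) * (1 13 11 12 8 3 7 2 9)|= 14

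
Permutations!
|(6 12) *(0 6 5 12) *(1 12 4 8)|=10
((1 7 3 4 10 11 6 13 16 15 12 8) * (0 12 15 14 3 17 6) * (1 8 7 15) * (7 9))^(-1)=(0 11 10 4 3 14 16 13 6 17 7 9 12)(1 15)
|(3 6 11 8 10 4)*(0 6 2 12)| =9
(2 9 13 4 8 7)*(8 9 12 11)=[0, 1, 12, 3, 9, 5, 6, 2, 7, 13, 10, 8, 11, 4]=(2 12 11 8 7)(4 9 13)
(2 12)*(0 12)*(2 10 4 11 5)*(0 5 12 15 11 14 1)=(0 15 11 12 10 4 14 1)(2 5)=[15, 0, 5, 3, 14, 2, 6, 7, 8, 9, 4, 12, 10, 13, 1, 11]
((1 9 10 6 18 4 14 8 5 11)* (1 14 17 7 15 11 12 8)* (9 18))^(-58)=(1 11 7 4)(5 8 12)(6 10 9)(14 15 17 18)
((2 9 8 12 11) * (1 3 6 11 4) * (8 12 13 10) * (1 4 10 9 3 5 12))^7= (13)(2 11 6 3)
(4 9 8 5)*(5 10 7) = (4 9 8 10 7 5) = [0, 1, 2, 3, 9, 4, 6, 5, 10, 8, 7]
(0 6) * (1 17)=(0 6)(1 17)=[6, 17, 2, 3, 4, 5, 0, 7, 8, 9, 10, 11, 12, 13, 14, 15, 16, 1]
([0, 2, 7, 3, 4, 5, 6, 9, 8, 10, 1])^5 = [0, 1, 2, 3, 4, 5, 6, 7, 8, 9, 10]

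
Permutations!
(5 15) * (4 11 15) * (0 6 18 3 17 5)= (0 6 18 3 17 5 4 11 15)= [6, 1, 2, 17, 11, 4, 18, 7, 8, 9, 10, 15, 12, 13, 14, 0, 16, 5, 3]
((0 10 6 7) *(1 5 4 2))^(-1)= ((0 10 6 7)(1 5 4 2))^(-1)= (0 7 6 10)(1 2 4 5)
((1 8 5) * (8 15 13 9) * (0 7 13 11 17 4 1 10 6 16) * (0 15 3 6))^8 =(17)(0 7 13 9 8 5 10)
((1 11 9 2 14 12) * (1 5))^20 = ((1 11 9 2 14 12 5))^20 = (1 5 12 14 2 9 11)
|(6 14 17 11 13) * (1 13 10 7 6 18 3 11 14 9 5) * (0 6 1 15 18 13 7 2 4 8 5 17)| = 90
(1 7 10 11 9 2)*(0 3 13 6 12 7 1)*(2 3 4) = [4, 1, 0, 13, 2, 5, 12, 10, 8, 3, 11, 9, 7, 6] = (0 4 2)(3 13 6 12 7 10 11 9)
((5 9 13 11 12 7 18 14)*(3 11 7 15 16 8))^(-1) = (3 8 16 15 12 11)(5 14 18 7 13 9)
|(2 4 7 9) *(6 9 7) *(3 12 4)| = 6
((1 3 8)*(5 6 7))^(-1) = ((1 3 8)(5 6 7))^(-1) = (1 8 3)(5 7 6)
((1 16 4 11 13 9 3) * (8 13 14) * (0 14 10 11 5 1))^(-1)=(0 3 9 13 8 14)(1 5 4 16)(10 11)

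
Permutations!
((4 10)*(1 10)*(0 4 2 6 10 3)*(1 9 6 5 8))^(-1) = (0 3 1 8 5 2 10 6 9 4)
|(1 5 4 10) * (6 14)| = |(1 5 4 10)(6 14)| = 4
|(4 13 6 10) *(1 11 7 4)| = 7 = |(1 11 7 4 13 6 10)|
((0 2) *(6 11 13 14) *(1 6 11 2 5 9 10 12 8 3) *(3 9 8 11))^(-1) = (0 2 6 1 3 14 13 11 12 10 9 8 5)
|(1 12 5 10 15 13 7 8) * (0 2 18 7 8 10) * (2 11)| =|(0 11 2 18 7 10 15 13 8 1 12 5)| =12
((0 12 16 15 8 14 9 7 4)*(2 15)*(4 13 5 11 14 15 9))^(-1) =((0 12 16 2 9 7 13 5 11 14 4)(8 15))^(-1) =(0 4 14 11 5 13 7 9 2 16 12)(8 15)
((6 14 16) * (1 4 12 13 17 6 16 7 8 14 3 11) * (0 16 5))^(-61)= ((0 16 5)(1 4 12 13 17 6 3 11)(7 8 14))^(-61)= (0 5 16)(1 13 3 4 17 11 12 6)(7 14 8)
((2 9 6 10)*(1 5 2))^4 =(1 6 2)(5 10 9)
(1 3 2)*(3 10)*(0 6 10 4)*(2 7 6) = (0 2 1 4)(3 7 6 10) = [2, 4, 1, 7, 0, 5, 10, 6, 8, 9, 3]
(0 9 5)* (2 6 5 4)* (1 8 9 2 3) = (0 2 6 5)(1 8 9 4 3) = [2, 8, 6, 1, 3, 0, 5, 7, 9, 4]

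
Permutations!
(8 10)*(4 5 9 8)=(4 5 9 8 10)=[0, 1, 2, 3, 5, 9, 6, 7, 10, 8, 4]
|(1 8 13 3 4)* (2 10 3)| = |(1 8 13 2 10 3 4)| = 7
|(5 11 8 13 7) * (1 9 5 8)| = |(1 9 5 11)(7 8 13)| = 12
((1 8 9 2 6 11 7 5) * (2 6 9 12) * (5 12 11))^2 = (1 11 12 9 5 8 7 2 6)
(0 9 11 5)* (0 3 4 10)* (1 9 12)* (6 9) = (0 12 1 6 9 11 5 3 4 10) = [12, 6, 2, 4, 10, 3, 9, 7, 8, 11, 0, 5, 1]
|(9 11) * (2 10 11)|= 4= |(2 10 11 9)|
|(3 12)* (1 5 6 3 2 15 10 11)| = 9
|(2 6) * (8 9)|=2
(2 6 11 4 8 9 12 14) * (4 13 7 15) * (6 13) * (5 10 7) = (2 13 5 10 7 15 4 8 9 12 14)(6 11) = [0, 1, 13, 3, 8, 10, 11, 15, 9, 12, 7, 6, 14, 5, 2, 4]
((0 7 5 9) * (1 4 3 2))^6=(0 5)(1 3)(2 4)(7 9)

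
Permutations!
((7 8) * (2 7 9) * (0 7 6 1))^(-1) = ((0 7 8 9 2 6 1))^(-1) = (0 1 6 2 9 8 7)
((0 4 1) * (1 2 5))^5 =(5)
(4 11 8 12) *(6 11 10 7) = [0, 1, 2, 3, 10, 5, 11, 6, 12, 9, 7, 8, 4] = (4 10 7 6 11 8 12)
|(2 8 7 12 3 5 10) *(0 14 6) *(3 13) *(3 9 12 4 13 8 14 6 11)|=6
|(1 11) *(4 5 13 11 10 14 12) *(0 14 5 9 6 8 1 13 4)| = 42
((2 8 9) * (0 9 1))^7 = ((0 9 2 8 1))^7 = (0 2 1 9 8)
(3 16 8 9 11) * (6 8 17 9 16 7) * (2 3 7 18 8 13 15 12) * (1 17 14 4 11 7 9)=(1 17)(2 3 18 8 16 14 4 11 9 7 6 13 15 12)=[0, 17, 3, 18, 11, 5, 13, 6, 16, 7, 10, 9, 2, 15, 4, 12, 14, 1, 8]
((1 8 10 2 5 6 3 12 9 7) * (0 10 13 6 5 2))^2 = ((0 10)(1 8 13 6 3 12 9 7))^2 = (1 13 3 9)(6 12 7 8)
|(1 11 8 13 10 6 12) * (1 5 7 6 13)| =|(1 11 8)(5 7 6 12)(10 13)| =12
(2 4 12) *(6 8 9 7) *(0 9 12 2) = (0 9 7 6 8 12)(2 4) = [9, 1, 4, 3, 2, 5, 8, 6, 12, 7, 10, 11, 0]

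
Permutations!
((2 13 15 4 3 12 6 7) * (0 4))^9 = (15)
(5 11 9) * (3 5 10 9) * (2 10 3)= [0, 1, 10, 5, 4, 11, 6, 7, 8, 3, 9, 2]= (2 10 9 3 5 11)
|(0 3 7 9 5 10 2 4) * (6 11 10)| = 10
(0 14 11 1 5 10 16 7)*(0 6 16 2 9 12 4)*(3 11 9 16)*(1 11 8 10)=[14, 5, 16, 8, 0, 1, 3, 6, 10, 12, 2, 11, 4, 13, 9, 15, 7]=(0 14 9 12 4)(1 5)(2 16 7 6 3 8 10)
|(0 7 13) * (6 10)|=6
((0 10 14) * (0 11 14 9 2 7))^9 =((0 10 9 2 7)(11 14))^9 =(0 7 2 9 10)(11 14)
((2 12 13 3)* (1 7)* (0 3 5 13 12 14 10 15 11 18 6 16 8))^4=(0 10 6 3 15 16 2 11 8 14 18)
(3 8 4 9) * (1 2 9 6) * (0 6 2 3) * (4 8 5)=(0 6 1 3 5 4 2 9)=[6, 3, 9, 5, 2, 4, 1, 7, 8, 0]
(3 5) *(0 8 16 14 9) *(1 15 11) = (0 8 16 14 9)(1 15 11)(3 5) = [8, 15, 2, 5, 4, 3, 6, 7, 16, 0, 10, 1, 12, 13, 9, 11, 14]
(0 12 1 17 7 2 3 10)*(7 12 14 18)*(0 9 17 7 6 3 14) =(1 7 2 14 18 6 3 10 9 17 12) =[0, 7, 14, 10, 4, 5, 3, 2, 8, 17, 9, 11, 1, 13, 18, 15, 16, 12, 6]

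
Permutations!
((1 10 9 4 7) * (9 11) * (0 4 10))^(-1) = ((0 4 7 1)(9 10 11))^(-1) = (0 1 7 4)(9 11 10)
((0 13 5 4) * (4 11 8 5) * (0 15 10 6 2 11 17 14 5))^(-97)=(0 4 10 2 8 13 15 6 11)(5 14 17)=((0 13 4 15 10 6 2 11 8)(5 17 14))^(-97)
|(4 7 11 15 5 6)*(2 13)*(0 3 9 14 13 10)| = 42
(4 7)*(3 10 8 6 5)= (3 10 8 6 5)(4 7)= [0, 1, 2, 10, 7, 3, 5, 4, 6, 9, 8]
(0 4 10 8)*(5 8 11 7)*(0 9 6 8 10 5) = (0 4 5 10 11 7)(6 8 9) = [4, 1, 2, 3, 5, 10, 8, 0, 9, 6, 11, 7]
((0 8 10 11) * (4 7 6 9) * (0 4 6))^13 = ((0 8 10 11 4 7)(6 9))^13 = (0 8 10 11 4 7)(6 9)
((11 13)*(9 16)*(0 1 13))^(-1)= ((0 1 13 11)(9 16))^(-1)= (0 11 13 1)(9 16)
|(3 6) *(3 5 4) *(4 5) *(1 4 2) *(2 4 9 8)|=|(1 9 8 2)(3 6 4)|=12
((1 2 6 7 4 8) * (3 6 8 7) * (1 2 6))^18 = (8)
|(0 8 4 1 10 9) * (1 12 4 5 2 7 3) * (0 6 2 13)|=|(0 8 5 13)(1 10 9 6 2 7 3)(4 12)|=28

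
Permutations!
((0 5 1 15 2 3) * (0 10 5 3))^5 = (0 15 5 3 2 1 10)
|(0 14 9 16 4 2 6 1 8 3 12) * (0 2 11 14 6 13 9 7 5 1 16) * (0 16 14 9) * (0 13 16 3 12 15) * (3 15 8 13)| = |(0 6 14 7 5 1 13 3 8 12 2 16 4 11 9 15)| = 16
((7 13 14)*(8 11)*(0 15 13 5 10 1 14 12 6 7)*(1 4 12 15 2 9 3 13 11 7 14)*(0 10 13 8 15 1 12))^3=((0 2 9 3 8 7 5 13 1 12 6 14 10 4)(11 15))^3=(0 3 5 12 10 2 8 13 6 4 9 7 1 14)(11 15)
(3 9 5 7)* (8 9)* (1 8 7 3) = (1 8 9 5 3 7) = [0, 8, 2, 7, 4, 3, 6, 1, 9, 5]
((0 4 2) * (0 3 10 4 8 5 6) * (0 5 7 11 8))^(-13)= (2 4 10 3)(5 6)(7 8 11)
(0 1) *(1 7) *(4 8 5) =(0 7 1)(4 8 5) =[7, 0, 2, 3, 8, 4, 6, 1, 5]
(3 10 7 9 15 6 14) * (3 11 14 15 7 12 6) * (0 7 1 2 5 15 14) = [7, 2, 5, 10, 4, 15, 14, 9, 8, 1, 12, 0, 6, 13, 11, 3] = (0 7 9 1 2 5 15 3 10 12 6 14 11)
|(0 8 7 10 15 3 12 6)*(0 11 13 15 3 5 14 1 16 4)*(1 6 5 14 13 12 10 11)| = 26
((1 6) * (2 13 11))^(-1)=(1 6)(2 11 13)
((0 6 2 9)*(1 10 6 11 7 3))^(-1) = (0 9 2 6 10 1 3 7 11)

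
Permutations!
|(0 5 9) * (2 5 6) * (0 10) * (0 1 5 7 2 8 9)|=14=|(0 6 8 9 10 1 5)(2 7)|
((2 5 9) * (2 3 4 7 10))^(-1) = ((2 5 9 3 4 7 10))^(-1) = (2 10 7 4 3 9 5)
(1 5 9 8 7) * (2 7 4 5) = [0, 2, 7, 3, 5, 9, 6, 1, 4, 8] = (1 2 7)(4 5 9 8)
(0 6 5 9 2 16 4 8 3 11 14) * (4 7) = [6, 1, 16, 11, 8, 9, 5, 4, 3, 2, 10, 14, 12, 13, 0, 15, 7] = (0 6 5 9 2 16 7 4 8 3 11 14)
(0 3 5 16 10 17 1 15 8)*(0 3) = (1 15 8 3 5 16 10 17) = [0, 15, 2, 5, 4, 16, 6, 7, 3, 9, 17, 11, 12, 13, 14, 8, 10, 1]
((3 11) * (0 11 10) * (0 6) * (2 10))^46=((0 11 3 2 10 6))^46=(0 10 3)(2 11 6)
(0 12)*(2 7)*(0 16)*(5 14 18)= (0 12 16)(2 7)(5 14 18)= [12, 1, 7, 3, 4, 14, 6, 2, 8, 9, 10, 11, 16, 13, 18, 15, 0, 17, 5]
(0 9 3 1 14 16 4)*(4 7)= (0 9 3 1 14 16 7 4)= [9, 14, 2, 1, 0, 5, 6, 4, 8, 3, 10, 11, 12, 13, 16, 15, 7]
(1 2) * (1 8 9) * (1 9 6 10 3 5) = [0, 2, 8, 5, 4, 1, 10, 7, 6, 9, 3] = (1 2 8 6 10 3 5)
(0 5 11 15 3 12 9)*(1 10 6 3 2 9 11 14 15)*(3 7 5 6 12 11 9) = (0 6 7 5 14 15 2 3 11 1 10 12 9) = [6, 10, 3, 11, 4, 14, 7, 5, 8, 0, 12, 1, 9, 13, 15, 2]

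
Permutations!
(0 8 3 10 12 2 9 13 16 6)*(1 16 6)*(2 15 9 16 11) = (0 8 3 10 12 15 9 13 6)(1 11 2 16) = [8, 11, 16, 10, 4, 5, 0, 7, 3, 13, 12, 2, 15, 6, 14, 9, 1]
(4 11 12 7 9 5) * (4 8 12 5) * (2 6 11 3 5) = (2 6 11)(3 5 8 12 7 9 4) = [0, 1, 6, 5, 3, 8, 11, 9, 12, 4, 10, 2, 7]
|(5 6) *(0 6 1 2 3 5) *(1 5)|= 6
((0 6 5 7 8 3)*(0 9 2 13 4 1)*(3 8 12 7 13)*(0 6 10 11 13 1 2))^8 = (13)(1 5 6)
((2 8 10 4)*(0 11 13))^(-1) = (0 13 11)(2 4 10 8)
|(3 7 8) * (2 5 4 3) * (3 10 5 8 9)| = 6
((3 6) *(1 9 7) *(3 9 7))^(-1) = ((1 7)(3 6 9))^(-1) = (1 7)(3 9 6)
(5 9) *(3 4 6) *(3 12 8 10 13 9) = [0, 1, 2, 4, 6, 3, 12, 7, 10, 5, 13, 11, 8, 9] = (3 4 6 12 8 10 13 9 5)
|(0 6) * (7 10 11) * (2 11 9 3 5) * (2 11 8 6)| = |(0 2 8 6)(3 5 11 7 10 9)| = 12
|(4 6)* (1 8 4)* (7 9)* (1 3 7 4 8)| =|(3 7 9 4 6)| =5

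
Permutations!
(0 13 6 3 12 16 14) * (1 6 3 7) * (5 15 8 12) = (0 13 3 5 15 8 12 16 14)(1 6 7) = [13, 6, 2, 5, 4, 15, 7, 1, 12, 9, 10, 11, 16, 3, 0, 8, 14]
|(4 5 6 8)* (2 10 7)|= |(2 10 7)(4 5 6 8)|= 12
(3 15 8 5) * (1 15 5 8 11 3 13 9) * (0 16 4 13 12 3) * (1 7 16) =[1, 15, 2, 5, 13, 12, 6, 16, 8, 7, 10, 0, 3, 9, 14, 11, 4] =(0 1 15 11)(3 5 12)(4 13 9 7 16)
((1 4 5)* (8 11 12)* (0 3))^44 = ((0 3)(1 4 5)(8 11 12))^44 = (1 5 4)(8 12 11)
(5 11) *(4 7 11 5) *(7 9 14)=(4 9 14 7 11)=[0, 1, 2, 3, 9, 5, 6, 11, 8, 14, 10, 4, 12, 13, 7]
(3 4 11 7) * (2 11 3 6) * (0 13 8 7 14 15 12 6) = (0 13 8 7)(2 11 14 15 12 6)(3 4) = [13, 1, 11, 4, 3, 5, 2, 0, 7, 9, 10, 14, 6, 8, 15, 12]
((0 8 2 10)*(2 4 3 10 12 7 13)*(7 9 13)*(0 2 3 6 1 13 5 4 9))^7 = (0 13 9 10 4 12 1 8 3 5 2 6)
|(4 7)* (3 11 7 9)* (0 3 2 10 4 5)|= 20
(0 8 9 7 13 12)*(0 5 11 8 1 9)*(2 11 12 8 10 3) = (0 1 9 7 13 8)(2 11 10 3)(5 12) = [1, 9, 11, 2, 4, 12, 6, 13, 0, 7, 3, 10, 5, 8]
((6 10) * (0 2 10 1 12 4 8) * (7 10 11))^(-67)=((0 2 11 7 10 6 1 12 4 8))^(-67)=(0 7 1 8 11 6 4 2 10 12)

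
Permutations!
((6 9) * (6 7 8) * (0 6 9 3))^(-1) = (0 3 6)(7 9 8)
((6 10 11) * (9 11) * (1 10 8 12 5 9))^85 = ((1 10)(5 9 11 6 8 12))^85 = (1 10)(5 9 11 6 8 12)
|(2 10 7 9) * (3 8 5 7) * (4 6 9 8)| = |(2 10 3 4 6 9)(5 7 8)| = 6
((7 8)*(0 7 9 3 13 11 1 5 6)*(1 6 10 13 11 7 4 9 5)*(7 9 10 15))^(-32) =(15)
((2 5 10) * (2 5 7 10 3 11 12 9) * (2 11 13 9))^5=((2 7 10 5 3 13 9 11 12))^5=(2 13 7 9 10 11 5 12 3)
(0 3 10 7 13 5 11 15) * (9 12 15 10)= (0 3 9 12 15)(5 11 10 7 13)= [3, 1, 2, 9, 4, 11, 6, 13, 8, 12, 7, 10, 15, 5, 14, 0]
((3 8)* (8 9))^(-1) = (3 8 9)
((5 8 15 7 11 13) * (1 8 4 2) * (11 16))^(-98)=(1 15 16 13 4)(2 8 7 11 5)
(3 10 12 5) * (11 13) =(3 10 12 5)(11 13) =[0, 1, 2, 10, 4, 3, 6, 7, 8, 9, 12, 13, 5, 11]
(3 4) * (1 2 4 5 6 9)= (1 2 4 3 5 6 9)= [0, 2, 4, 5, 3, 6, 9, 7, 8, 1]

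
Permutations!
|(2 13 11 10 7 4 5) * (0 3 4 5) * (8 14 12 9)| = |(0 3 4)(2 13 11 10 7 5)(8 14 12 9)| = 12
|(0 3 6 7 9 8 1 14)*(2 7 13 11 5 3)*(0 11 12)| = 13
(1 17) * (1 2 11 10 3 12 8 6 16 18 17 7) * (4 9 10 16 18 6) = (1 7)(2 11 16 6 18 17)(3 12 8 4 9 10) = [0, 7, 11, 12, 9, 5, 18, 1, 4, 10, 3, 16, 8, 13, 14, 15, 6, 2, 17]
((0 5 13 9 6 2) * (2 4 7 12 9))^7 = ((0 5 13 2)(4 7 12 9 6))^7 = (0 2 13 5)(4 12 6 7 9)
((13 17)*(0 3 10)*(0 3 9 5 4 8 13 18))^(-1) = (0 18 17 13 8 4 5 9)(3 10)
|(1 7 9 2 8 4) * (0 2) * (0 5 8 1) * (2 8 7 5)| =|(0 8 4)(1 5 7 9 2)| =15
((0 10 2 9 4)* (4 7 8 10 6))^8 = (0 4 6)(2 8 9 10 7)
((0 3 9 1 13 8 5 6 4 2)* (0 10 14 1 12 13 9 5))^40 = ((0 3 5 6 4 2 10 14 1 9 12 13 8))^40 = (0 3 5 6 4 2 10 14 1 9 12 13 8)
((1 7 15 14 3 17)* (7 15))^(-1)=((1 15 14 3 17))^(-1)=(1 17 3 14 15)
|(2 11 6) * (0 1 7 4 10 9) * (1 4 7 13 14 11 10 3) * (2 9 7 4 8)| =13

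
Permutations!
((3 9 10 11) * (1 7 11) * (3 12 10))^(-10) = (12)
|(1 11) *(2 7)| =2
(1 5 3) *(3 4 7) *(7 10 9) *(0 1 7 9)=[1, 5, 2, 7, 10, 4, 6, 3, 8, 9, 0]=(0 1 5 4 10)(3 7)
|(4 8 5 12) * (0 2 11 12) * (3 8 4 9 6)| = 9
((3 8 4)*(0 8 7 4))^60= ((0 8)(3 7 4))^60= (8)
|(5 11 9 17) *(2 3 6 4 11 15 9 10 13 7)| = |(2 3 6 4 11 10 13 7)(5 15 9 17)| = 8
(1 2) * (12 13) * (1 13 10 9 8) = (1 2 13 12 10 9 8) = [0, 2, 13, 3, 4, 5, 6, 7, 1, 8, 9, 11, 10, 12]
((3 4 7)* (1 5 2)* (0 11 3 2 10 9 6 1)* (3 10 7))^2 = ((0 11 10 9 6 1 5 7 2)(3 4))^2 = (0 10 6 5 2 11 9 1 7)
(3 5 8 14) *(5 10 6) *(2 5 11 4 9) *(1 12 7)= (1 12 7)(2 5 8 14 3 10 6 11 4 9)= [0, 12, 5, 10, 9, 8, 11, 1, 14, 2, 6, 4, 7, 13, 3]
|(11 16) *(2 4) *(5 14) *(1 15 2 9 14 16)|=9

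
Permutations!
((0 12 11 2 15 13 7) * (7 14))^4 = (0 15)(2 7)(11 14)(12 13)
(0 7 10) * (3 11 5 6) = (0 7 10)(3 11 5 6) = [7, 1, 2, 11, 4, 6, 3, 10, 8, 9, 0, 5]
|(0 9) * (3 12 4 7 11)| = 10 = |(0 9)(3 12 4 7 11)|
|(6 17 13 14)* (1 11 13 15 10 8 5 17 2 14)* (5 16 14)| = |(1 11 13)(2 5 17 15 10 8 16 14 6)| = 9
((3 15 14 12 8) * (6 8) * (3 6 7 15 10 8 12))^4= (3 12)(6 14)(7 10)(8 15)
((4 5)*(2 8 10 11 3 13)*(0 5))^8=((0 5 4)(2 8 10 11 3 13))^8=(0 4 5)(2 10 3)(8 11 13)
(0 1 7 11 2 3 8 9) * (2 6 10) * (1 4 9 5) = (0 4 9)(1 7 11 6 10 2 3 8 5) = [4, 7, 3, 8, 9, 1, 10, 11, 5, 0, 2, 6]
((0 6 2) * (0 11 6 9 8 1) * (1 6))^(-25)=(0 6 1 8 11 9 2)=((0 9 8 6 2 11 1))^(-25)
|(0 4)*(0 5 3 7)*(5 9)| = 6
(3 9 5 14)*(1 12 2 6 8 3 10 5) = (1 12 2 6 8 3 9)(5 14 10) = [0, 12, 6, 9, 4, 14, 8, 7, 3, 1, 5, 11, 2, 13, 10]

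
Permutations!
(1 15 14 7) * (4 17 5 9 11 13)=(1 15 14 7)(4 17 5 9 11 13)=[0, 15, 2, 3, 17, 9, 6, 1, 8, 11, 10, 13, 12, 4, 7, 14, 16, 5]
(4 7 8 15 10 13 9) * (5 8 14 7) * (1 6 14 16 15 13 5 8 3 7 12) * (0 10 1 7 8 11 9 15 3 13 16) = (0 10 5 13 15 1 6 14 12 7)(3 8 16)(4 11 9) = [10, 6, 2, 8, 11, 13, 14, 0, 16, 4, 5, 9, 7, 15, 12, 1, 3]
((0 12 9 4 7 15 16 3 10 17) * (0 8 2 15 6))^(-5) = (0 12 9 4 7 6)(2 16 10 8 15 3 17)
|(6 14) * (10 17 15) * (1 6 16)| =|(1 6 14 16)(10 17 15)| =12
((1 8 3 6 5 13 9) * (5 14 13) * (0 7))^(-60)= (1 6 9 3 13 8 14)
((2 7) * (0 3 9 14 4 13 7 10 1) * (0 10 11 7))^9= ((0 3 9 14 4 13)(1 10)(2 11 7))^9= (0 14)(1 10)(3 4)(9 13)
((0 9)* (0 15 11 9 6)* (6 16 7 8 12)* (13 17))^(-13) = ((0 16 7 8 12 6)(9 15 11)(13 17))^(-13) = (0 6 12 8 7 16)(9 11 15)(13 17)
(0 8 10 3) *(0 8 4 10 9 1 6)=[4, 6, 2, 8, 10, 5, 0, 7, 9, 1, 3]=(0 4 10 3 8 9 1 6)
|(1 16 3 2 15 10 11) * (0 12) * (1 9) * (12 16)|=|(0 16 3 2 15 10 11 9 1 12)|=10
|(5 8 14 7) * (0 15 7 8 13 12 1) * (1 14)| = |(0 15 7 5 13 12 14 8 1)| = 9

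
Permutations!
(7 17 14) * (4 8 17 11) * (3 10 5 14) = (3 10 5 14 7 11 4 8 17) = [0, 1, 2, 10, 8, 14, 6, 11, 17, 9, 5, 4, 12, 13, 7, 15, 16, 3]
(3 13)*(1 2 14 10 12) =(1 2 14 10 12)(3 13) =[0, 2, 14, 13, 4, 5, 6, 7, 8, 9, 12, 11, 1, 3, 10]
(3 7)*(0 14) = (0 14)(3 7) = [14, 1, 2, 7, 4, 5, 6, 3, 8, 9, 10, 11, 12, 13, 0]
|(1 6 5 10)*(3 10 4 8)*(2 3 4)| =6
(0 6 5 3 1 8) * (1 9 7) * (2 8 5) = (0 6 2 8)(1 5 3 9 7) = [6, 5, 8, 9, 4, 3, 2, 1, 0, 7]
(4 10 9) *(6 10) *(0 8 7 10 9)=[8, 1, 2, 3, 6, 5, 9, 10, 7, 4, 0]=(0 8 7 10)(4 6 9)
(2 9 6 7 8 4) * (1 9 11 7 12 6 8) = (1 9 8 4 2 11 7)(6 12) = [0, 9, 11, 3, 2, 5, 12, 1, 4, 8, 10, 7, 6]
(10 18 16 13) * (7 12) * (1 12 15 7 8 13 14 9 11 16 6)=(1 12 8 13 10 18 6)(7 15)(9 11 16 14)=[0, 12, 2, 3, 4, 5, 1, 15, 13, 11, 18, 16, 8, 10, 9, 7, 14, 17, 6]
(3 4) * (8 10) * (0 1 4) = (0 1 4 3)(8 10) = [1, 4, 2, 0, 3, 5, 6, 7, 10, 9, 8]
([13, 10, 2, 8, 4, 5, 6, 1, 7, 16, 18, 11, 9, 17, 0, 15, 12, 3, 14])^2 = [17, 18, 2, 7, 4, 5, 6, 10, 1, 12, 14, 11, 16, 3, 13, 15, 9, 8, 0]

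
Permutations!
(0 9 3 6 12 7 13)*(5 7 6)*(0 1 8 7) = (0 9 3 5)(1 8 7 13)(6 12) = [9, 8, 2, 5, 4, 0, 12, 13, 7, 3, 10, 11, 6, 1]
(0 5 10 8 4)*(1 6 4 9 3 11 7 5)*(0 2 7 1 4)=(0 4 2 7 5 10 8 9 3 11 1 6)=[4, 6, 7, 11, 2, 10, 0, 5, 9, 3, 8, 1]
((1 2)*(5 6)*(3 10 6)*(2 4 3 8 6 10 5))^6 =(10)(1 2 6 8 5 3 4)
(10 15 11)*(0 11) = (0 11 10 15) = [11, 1, 2, 3, 4, 5, 6, 7, 8, 9, 15, 10, 12, 13, 14, 0]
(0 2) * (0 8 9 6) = (0 2 8 9 6) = [2, 1, 8, 3, 4, 5, 0, 7, 9, 6]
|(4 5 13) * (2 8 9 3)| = 12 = |(2 8 9 3)(4 5 13)|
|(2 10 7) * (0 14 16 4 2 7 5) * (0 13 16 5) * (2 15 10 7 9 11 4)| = 12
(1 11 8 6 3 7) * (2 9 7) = (1 11 8 6 3 2 9 7) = [0, 11, 9, 2, 4, 5, 3, 1, 6, 7, 10, 8]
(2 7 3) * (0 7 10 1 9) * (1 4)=(0 7 3 2 10 4 1 9)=[7, 9, 10, 2, 1, 5, 6, 3, 8, 0, 4]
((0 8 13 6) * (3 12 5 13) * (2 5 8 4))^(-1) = ((0 4 2 5 13 6)(3 12 8))^(-1) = (0 6 13 5 2 4)(3 8 12)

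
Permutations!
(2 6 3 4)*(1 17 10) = [0, 17, 6, 4, 2, 5, 3, 7, 8, 9, 1, 11, 12, 13, 14, 15, 16, 10] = (1 17 10)(2 6 3 4)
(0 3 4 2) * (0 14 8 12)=(0 3 4 2 14 8 12)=[3, 1, 14, 4, 2, 5, 6, 7, 12, 9, 10, 11, 0, 13, 8]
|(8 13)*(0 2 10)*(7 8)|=3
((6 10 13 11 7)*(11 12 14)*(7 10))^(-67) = ((6 7)(10 13 12 14 11))^(-67) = (6 7)(10 14 13 11 12)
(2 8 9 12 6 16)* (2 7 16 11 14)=[0, 1, 8, 3, 4, 5, 11, 16, 9, 12, 10, 14, 6, 13, 2, 15, 7]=(2 8 9 12 6 11 14)(7 16)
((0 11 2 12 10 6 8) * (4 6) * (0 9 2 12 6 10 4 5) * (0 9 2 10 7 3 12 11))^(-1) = ((2 6 8)(3 12 4 7)(5 9 10))^(-1) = (2 8 6)(3 7 4 12)(5 10 9)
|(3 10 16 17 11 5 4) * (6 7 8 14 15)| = |(3 10 16 17 11 5 4)(6 7 8 14 15)| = 35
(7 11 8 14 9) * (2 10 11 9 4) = (2 10 11 8 14 4)(7 9) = [0, 1, 10, 3, 2, 5, 6, 9, 14, 7, 11, 8, 12, 13, 4]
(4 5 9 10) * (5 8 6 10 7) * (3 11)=(3 11)(4 8 6 10)(5 9 7)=[0, 1, 2, 11, 8, 9, 10, 5, 6, 7, 4, 3]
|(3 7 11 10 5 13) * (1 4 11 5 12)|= |(1 4 11 10 12)(3 7 5 13)|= 20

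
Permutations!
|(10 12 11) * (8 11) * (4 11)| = |(4 11 10 12 8)| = 5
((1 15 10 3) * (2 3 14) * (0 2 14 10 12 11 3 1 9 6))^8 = ((0 2 1 15 12 11 3 9 6))^8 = (0 6 9 3 11 12 15 1 2)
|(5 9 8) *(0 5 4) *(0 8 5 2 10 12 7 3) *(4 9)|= |(0 2 10 12 7 3)(4 8 9 5)|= 12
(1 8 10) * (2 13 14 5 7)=(1 8 10)(2 13 14 5 7)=[0, 8, 13, 3, 4, 7, 6, 2, 10, 9, 1, 11, 12, 14, 5]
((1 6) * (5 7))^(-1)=((1 6)(5 7))^(-1)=(1 6)(5 7)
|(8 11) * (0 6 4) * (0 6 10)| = |(0 10)(4 6)(8 11)| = 2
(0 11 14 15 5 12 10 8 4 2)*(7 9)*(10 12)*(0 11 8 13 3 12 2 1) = (0 8 4 1)(2 11 14 15 5 10 13 3 12)(7 9) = [8, 0, 11, 12, 1, 10, 6, 9, 4, 7, 13, 14, 2, 3, 15, 5]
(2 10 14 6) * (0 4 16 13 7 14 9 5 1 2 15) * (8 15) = (0 4 16 13 7 14 6 8 15)(1 2 10 9 5) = [4, 2, 10, 3, 16, 1, 8, 14, 15, 5, 9, 11, 12, 7, 6, 0, 13]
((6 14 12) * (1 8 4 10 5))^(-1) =((1 8 4 10 5)(6 14 12))^(-1) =(1 5 10 4 8)(6 12 14)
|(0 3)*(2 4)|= |(0 3)(2 4)|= 2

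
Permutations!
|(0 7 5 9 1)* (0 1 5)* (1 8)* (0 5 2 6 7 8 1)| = 10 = |(0 8)(2 6 7 5 9)|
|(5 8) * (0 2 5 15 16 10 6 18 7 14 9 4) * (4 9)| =|(0 2 5 8 15 16 10 6 18 7 14 4)| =12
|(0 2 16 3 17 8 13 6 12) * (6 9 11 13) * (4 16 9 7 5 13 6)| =30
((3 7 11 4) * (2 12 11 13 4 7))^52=((2 12 11 7 13 4 3))^52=(2 7 3 11 4 12 13)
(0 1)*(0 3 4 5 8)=(0 1 3 4 5 8)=[1, 3, 2, 4, 5, 8, 6, 7, 0]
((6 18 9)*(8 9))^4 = (18)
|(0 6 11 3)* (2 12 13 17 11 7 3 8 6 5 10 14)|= |(0 5 10 14 2 12 13 17 11 8 6 7 3)|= 13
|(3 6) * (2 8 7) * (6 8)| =|(2 6 3 8 7)| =5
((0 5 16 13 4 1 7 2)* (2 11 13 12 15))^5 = (0 2 15 12 16 5)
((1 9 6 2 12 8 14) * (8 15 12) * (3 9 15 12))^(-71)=((1 15 3 9 6 2 8 14))^(-71)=(1 15 3 9 6 2 8 14)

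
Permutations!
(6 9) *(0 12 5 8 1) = (0 12 5 8 1)(6 9) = [12, 0, 2, 3, 4, 8, 9, 7, 1, 6, 10, 11, 5]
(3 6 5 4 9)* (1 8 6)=(1 8 6 5 4 9 3)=[0, 8, 2, 1, 9, 4, 5, 7, 6, 3]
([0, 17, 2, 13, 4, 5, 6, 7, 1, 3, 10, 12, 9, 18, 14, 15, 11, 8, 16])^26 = (1 8 17)(3 12 16 13 9 11 18)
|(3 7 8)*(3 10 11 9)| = |(3 7 8 10 11 9)| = 6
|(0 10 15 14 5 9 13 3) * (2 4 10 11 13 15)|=|(0 11 13 3)(2 4 10)(5 9 15 14)|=12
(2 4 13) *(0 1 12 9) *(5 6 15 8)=(0 1 12 9)(2 4 13)(5 6 15 8)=[1, 12, 4, 3, 13, 6, 15, 7, 5, 0, 10, 11, 9, 2, 14, 8]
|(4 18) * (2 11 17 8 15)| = |(2 11 17 8 15)(4 18)| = 10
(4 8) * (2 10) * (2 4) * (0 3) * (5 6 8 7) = [3, 1, 10, 0, 7, 6, 8, 5, 2, 9, 4] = (0 3)(2 10 4 7 5 6 8)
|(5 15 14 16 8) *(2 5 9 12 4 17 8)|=|(2 5 15 14 16)(4 17 8 9 12)|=5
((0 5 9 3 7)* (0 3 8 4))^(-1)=((0 5 9 8 4)(3 7))^(-1)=(0 4 8 9 5)(3 7)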